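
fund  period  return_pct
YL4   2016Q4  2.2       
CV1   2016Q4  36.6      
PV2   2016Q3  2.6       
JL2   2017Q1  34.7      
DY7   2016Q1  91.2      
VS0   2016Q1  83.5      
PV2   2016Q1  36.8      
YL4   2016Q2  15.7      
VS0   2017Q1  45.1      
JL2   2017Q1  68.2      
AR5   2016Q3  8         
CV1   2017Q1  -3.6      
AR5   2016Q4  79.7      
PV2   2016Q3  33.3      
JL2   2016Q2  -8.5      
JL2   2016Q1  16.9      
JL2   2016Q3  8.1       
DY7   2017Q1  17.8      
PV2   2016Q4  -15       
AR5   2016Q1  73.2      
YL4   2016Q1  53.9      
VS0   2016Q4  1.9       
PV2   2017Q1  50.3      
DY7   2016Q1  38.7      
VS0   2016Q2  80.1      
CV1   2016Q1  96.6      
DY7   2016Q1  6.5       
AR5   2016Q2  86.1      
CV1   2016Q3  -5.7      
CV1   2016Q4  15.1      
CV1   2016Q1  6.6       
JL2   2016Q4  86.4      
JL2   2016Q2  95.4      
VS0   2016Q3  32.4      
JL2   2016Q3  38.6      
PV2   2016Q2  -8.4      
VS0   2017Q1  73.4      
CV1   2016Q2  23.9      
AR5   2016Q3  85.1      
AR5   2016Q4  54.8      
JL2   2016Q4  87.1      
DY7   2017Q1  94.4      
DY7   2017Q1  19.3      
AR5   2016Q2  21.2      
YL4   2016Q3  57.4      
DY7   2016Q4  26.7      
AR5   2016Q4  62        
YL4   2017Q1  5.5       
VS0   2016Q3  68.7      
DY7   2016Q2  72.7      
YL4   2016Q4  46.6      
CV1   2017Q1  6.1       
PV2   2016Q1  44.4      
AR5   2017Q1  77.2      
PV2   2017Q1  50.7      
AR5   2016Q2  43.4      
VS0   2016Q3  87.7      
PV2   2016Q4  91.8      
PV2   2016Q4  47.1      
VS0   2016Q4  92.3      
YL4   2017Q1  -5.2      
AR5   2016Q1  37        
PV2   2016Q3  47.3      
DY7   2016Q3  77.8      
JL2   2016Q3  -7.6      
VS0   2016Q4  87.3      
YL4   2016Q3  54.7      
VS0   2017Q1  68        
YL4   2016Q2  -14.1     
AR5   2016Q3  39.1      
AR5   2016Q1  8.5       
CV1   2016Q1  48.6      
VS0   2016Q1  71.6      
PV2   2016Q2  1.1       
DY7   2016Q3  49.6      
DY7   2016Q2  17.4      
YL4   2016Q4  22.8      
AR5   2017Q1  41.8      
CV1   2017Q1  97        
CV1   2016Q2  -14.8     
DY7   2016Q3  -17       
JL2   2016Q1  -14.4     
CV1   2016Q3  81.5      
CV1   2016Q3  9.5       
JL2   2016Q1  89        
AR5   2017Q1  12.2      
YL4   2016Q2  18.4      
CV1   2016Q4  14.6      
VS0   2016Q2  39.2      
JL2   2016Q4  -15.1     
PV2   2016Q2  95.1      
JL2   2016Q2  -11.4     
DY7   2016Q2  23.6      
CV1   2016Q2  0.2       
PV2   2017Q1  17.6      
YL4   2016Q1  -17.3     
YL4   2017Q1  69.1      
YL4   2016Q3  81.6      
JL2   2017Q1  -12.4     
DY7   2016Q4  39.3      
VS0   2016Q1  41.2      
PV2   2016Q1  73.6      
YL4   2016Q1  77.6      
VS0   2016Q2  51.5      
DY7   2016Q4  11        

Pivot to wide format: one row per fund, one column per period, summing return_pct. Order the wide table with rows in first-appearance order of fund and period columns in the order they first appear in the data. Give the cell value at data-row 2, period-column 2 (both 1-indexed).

With rows in first-appearance order of fund, row 2 is fund=CV1. period columns in first-appearance order: 2016Q4, 2016Q3, 2017Q1, 2016Q1, 2016Q2; column 2 is 2016Q3.
Long rows with fund=CV1, period=2016Q3: -5.7 + 81.5 + 9.5 = 85.3.

85.3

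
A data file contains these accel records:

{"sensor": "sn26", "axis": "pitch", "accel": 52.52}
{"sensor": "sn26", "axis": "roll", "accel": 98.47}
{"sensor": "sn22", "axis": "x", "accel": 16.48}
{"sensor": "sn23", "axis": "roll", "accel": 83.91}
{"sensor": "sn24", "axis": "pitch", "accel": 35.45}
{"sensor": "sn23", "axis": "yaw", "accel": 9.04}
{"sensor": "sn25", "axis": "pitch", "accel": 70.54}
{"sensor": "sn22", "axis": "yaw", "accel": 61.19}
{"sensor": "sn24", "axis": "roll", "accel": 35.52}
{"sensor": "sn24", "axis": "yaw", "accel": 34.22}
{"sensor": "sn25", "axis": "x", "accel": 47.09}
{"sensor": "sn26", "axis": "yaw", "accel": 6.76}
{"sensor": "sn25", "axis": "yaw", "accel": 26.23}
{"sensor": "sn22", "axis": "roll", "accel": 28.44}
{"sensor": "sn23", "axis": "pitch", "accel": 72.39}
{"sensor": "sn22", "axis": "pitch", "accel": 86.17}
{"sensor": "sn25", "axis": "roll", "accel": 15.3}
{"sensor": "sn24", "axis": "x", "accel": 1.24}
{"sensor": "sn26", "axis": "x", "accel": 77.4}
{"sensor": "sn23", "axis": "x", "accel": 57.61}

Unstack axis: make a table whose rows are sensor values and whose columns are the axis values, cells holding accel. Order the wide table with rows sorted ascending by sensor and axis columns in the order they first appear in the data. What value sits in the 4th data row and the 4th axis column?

With rows sorted ascending by sensor, row 4 is sensor=sn25. axis columns in first-appearance order: pitch, roll, x, yaw; column 4 is yaw.
Long rows with sensor=sn25, axis=yaw: accel = 26.23.

26.23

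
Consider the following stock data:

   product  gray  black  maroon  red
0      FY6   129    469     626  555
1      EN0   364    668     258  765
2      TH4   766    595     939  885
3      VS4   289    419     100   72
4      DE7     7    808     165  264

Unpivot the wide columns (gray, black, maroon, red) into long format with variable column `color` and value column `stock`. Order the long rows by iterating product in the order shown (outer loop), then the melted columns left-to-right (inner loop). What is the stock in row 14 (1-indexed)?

419

20 rows total (5 × 4). Row 14: index ⌊(14-1)/4⌋ = 3 into product → VS4; (14-1) mod 4 = 1 into the melted columns → black.
So row 14 is (VS4, black, 419); stock = 419.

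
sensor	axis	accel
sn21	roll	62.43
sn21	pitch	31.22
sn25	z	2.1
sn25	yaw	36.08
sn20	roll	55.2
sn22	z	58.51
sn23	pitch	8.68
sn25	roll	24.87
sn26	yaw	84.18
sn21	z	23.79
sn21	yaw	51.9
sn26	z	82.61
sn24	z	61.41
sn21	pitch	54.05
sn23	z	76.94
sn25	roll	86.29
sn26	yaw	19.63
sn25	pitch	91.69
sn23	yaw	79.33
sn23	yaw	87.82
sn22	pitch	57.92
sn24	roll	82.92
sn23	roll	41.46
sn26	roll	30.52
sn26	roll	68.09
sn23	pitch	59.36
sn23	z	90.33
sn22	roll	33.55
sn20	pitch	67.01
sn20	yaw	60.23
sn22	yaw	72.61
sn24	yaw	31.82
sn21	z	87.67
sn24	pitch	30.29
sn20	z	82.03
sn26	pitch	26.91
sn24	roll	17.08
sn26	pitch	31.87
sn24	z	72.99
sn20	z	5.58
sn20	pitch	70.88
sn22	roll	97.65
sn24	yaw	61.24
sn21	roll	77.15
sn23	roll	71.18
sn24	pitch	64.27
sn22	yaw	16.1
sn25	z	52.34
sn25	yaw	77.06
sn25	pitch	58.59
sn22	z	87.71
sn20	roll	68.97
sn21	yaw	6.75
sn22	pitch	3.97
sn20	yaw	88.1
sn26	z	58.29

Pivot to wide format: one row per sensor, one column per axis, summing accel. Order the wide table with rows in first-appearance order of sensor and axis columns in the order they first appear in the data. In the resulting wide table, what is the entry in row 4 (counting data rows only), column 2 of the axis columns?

With rows in first-appearance order of sensor, row 4 is sensor=sn22. axis columns in first-appearance order: roll, pitch, z, yaw; column 2 is pitch.
Long rows with sensor=sn22, axis=pitch: 57.92 + 3.97 = 61.89.

61.89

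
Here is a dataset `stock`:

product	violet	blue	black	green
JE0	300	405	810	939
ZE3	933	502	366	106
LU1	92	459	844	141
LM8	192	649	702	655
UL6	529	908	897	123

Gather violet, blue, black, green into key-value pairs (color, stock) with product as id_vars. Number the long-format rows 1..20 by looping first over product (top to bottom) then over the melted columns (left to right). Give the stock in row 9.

20 rows total (5 × 4). Row 9: index ⌊(9-1)/4⌋ = 2 into product → LU1; (9-1) mod 4 = 0 into the melted columns → violet.
So row 9 is (LU1, violet, 92); stock = 92.

92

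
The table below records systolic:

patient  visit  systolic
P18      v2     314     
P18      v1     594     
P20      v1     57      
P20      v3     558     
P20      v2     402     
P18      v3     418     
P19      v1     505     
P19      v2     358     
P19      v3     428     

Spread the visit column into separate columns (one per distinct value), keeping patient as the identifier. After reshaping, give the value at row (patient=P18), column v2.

Wide layout: rows indexed by patient, columns are the 3 distinct visit values (v2, v1, v3).
Cell (patient=P18, visit=v2) draws from the long row where patient=P18 and visit=v2, which has systolic=314.

314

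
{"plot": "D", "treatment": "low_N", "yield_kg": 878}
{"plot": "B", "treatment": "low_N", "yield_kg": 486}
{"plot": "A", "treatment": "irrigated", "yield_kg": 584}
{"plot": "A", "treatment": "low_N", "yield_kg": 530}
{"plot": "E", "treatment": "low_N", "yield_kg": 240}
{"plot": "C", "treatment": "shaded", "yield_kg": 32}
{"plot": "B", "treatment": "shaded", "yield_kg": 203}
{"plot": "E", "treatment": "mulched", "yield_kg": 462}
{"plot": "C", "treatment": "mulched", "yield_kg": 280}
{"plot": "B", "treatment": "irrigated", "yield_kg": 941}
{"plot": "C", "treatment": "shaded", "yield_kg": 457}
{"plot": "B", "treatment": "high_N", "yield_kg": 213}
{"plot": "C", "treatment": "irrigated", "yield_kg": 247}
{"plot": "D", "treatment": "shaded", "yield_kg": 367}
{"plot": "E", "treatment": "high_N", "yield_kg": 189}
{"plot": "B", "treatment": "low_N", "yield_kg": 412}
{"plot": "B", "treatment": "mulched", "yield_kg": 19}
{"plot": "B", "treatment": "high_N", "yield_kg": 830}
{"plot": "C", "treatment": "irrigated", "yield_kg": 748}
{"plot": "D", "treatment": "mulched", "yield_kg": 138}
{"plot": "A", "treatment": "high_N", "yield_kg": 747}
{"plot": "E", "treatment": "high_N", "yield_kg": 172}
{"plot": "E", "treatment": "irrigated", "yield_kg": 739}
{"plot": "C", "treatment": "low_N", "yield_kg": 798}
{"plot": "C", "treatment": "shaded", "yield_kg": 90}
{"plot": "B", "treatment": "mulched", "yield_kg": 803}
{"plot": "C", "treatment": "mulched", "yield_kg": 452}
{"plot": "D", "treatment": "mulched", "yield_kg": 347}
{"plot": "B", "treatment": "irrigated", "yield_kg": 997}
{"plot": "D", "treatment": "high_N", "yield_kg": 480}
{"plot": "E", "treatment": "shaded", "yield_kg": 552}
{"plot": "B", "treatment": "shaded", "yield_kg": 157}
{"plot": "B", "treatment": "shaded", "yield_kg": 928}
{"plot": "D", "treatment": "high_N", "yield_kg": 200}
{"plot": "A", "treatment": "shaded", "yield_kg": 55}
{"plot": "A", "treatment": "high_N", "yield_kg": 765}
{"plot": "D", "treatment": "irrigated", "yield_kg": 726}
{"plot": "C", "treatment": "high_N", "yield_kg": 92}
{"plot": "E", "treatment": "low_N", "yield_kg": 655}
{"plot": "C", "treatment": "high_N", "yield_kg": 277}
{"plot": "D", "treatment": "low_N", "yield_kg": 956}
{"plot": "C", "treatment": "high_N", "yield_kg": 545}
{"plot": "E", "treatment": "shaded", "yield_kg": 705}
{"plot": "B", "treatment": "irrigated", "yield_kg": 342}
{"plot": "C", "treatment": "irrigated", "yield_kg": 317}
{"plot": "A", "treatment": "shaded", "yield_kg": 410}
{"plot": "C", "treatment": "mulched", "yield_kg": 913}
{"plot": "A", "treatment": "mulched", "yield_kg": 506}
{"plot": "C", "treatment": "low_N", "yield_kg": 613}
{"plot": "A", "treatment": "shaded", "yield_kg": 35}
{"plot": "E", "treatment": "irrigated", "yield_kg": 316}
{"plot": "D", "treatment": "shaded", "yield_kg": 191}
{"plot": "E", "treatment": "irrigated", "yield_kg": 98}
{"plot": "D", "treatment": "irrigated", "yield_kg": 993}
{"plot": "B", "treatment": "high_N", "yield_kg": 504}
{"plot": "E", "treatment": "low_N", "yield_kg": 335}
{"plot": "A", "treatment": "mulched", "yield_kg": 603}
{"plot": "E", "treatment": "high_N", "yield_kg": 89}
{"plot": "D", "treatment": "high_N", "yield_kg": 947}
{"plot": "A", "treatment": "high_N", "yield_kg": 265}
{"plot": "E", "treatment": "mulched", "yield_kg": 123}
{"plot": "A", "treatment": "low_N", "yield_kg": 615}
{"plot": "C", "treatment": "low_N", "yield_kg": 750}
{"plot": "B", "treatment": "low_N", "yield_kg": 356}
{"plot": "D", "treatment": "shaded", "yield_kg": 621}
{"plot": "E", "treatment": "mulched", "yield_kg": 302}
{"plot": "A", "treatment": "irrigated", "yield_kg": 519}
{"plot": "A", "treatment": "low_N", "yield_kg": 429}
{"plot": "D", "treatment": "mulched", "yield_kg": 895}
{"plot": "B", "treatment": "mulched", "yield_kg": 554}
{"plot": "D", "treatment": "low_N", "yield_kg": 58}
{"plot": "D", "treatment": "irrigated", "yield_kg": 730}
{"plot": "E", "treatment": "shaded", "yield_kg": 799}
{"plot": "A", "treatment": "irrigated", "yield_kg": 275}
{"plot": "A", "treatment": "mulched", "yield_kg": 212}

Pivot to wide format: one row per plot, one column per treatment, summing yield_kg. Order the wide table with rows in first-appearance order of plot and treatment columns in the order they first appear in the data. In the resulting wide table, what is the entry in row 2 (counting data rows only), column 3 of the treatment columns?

1288

With rows in first-appearance order of plot, row 2 is plot=B. treatment columns in first-appearance order: low_N, irrigated, shaded, mulched, high_N; column 3 is shaded.
Long rows with plot=B, treatment=shaded: 203 + 157 + 928 = 1288.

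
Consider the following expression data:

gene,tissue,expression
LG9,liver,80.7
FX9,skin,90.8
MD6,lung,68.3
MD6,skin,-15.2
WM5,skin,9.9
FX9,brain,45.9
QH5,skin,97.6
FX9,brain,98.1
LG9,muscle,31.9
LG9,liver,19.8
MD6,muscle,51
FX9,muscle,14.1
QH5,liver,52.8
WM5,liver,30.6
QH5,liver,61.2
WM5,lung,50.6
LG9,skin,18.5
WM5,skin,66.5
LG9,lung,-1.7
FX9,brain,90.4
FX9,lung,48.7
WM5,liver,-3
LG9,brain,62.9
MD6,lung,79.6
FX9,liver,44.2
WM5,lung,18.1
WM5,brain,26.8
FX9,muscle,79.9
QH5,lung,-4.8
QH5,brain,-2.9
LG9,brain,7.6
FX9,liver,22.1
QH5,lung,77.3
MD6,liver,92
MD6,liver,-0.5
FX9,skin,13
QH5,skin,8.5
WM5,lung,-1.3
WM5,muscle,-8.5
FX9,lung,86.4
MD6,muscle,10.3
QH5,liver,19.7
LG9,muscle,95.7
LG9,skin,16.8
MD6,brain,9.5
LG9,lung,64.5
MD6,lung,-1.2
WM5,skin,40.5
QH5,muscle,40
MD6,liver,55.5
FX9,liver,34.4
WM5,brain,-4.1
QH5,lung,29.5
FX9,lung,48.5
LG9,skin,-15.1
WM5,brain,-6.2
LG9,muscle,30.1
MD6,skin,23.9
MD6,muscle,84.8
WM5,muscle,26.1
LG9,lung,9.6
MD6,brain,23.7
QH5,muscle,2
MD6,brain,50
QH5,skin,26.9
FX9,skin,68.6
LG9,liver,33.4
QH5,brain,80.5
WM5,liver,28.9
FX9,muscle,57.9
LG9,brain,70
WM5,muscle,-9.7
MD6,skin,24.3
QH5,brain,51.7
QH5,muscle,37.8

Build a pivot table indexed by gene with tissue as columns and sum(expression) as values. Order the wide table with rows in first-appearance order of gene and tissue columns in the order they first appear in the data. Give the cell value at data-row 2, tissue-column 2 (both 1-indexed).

172.4

With rows in first-appearance order of gene, row 2 is gene=FX9. tissue columns in first-appearance order: liver, skin, lung, brain, muscle; column 2 is skin.
Long rows with gene=FX9, tissue=skin: 90.8 + 13 + 68.6 = 172.4.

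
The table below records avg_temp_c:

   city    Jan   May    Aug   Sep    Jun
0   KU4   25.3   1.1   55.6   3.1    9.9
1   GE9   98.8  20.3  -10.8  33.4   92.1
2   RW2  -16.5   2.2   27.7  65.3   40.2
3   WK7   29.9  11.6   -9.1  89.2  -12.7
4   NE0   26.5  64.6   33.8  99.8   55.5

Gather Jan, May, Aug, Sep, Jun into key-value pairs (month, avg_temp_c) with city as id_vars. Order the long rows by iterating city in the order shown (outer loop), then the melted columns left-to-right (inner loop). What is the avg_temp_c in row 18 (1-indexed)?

-9.1

25 rows total (5 × 5). Row 18: index ⌊(18-1)/5⌋ = 3 into city → WK7; (18-1) mod 5 = 2 into the melted columns → Aug.
So row 18 is (WK7, Aug, -9.1); avg_temp_c = -9.1.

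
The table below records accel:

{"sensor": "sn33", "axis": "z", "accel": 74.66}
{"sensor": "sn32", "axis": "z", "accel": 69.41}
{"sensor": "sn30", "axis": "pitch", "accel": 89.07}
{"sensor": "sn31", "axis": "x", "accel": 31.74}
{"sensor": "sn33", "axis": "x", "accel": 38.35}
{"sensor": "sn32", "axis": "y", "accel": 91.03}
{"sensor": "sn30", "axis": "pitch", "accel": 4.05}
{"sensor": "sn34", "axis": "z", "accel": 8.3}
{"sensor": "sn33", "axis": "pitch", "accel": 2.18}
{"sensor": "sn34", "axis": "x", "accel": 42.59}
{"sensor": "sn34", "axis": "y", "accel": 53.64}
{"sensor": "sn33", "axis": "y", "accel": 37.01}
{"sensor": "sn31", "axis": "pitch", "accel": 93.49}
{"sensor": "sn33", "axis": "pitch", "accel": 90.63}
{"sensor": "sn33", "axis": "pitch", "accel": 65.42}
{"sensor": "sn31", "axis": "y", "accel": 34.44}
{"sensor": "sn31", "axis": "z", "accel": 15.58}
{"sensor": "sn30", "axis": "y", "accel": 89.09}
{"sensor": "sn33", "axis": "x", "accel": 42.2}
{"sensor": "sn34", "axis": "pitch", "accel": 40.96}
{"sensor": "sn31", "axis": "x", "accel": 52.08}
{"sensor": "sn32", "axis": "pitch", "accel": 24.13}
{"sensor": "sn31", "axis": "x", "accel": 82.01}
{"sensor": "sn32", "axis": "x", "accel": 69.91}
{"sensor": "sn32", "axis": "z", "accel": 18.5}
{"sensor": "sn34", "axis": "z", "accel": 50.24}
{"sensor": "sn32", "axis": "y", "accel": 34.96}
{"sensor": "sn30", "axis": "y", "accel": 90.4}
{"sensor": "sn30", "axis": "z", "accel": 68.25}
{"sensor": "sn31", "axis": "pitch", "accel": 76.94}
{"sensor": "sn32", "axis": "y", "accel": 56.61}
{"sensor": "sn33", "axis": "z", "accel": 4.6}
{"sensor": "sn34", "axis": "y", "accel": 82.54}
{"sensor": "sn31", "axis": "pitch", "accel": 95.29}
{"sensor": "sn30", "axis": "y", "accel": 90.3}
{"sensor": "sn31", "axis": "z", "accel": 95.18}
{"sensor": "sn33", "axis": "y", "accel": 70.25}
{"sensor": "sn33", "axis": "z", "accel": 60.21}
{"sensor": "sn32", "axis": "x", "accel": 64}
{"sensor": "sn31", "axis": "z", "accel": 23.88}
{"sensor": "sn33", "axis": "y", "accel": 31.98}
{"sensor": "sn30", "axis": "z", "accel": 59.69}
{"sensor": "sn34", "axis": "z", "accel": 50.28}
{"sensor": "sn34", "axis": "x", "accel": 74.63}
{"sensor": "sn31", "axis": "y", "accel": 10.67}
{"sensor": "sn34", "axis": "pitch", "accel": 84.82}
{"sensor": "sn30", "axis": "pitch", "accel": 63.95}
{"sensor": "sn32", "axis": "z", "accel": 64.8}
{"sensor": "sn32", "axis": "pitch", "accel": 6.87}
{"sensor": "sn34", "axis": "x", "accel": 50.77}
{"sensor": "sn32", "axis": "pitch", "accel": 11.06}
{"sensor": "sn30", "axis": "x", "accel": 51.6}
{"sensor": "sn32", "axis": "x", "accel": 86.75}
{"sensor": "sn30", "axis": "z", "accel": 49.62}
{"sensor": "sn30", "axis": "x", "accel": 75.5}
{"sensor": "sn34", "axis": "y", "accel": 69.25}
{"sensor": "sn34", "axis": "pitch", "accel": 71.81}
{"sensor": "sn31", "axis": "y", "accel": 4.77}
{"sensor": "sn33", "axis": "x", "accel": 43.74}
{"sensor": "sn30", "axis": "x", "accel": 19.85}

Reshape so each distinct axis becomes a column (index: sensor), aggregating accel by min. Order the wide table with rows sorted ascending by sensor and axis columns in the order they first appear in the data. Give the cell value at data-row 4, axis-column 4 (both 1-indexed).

With rows sorted ascending by sensor, row 4 is sensor=sn33. axis columns in first-appearance order: z, pitch, x, y; column 4 is y.
Long rows with sensor=sn33, axis=y: min(37.01, 70.25, 31.98) = 31.98.

31.98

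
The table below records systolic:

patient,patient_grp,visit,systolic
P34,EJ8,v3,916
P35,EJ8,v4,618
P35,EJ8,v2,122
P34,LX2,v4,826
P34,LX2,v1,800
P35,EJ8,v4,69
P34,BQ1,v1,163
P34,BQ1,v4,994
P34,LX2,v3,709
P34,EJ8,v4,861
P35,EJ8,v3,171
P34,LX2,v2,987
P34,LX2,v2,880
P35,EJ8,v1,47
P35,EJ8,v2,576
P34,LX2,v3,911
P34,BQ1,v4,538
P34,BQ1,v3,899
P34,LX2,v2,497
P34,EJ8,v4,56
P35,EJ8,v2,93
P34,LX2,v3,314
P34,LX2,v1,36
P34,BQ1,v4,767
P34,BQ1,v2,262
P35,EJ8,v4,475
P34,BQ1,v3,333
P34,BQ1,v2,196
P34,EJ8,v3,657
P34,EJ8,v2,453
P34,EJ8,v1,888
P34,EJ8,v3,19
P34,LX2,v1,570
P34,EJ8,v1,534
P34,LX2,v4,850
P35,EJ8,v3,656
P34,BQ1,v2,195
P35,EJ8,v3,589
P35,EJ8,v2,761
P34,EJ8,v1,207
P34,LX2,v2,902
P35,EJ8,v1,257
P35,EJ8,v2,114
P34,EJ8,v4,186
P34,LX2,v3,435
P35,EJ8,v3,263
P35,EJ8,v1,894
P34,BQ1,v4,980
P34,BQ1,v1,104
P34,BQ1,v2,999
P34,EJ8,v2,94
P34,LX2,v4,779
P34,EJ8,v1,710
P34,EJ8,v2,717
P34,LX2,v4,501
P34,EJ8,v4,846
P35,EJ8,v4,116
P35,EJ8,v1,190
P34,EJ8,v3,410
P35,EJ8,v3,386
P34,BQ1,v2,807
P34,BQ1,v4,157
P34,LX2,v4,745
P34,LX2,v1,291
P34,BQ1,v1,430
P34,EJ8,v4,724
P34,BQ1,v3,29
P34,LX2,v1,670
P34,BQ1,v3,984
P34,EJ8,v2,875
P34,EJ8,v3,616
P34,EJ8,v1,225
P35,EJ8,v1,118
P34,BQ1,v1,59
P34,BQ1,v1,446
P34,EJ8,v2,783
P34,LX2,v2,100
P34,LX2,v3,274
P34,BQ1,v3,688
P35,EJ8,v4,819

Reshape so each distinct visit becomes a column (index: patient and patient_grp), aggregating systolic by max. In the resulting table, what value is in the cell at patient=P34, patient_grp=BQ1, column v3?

Rows with patient=P34, patient_grp=BQ1 and visit=v3: systolic values are 899, 333, 29, 984, 688.
max(899, 333, 29, 984, 688) = 984.

984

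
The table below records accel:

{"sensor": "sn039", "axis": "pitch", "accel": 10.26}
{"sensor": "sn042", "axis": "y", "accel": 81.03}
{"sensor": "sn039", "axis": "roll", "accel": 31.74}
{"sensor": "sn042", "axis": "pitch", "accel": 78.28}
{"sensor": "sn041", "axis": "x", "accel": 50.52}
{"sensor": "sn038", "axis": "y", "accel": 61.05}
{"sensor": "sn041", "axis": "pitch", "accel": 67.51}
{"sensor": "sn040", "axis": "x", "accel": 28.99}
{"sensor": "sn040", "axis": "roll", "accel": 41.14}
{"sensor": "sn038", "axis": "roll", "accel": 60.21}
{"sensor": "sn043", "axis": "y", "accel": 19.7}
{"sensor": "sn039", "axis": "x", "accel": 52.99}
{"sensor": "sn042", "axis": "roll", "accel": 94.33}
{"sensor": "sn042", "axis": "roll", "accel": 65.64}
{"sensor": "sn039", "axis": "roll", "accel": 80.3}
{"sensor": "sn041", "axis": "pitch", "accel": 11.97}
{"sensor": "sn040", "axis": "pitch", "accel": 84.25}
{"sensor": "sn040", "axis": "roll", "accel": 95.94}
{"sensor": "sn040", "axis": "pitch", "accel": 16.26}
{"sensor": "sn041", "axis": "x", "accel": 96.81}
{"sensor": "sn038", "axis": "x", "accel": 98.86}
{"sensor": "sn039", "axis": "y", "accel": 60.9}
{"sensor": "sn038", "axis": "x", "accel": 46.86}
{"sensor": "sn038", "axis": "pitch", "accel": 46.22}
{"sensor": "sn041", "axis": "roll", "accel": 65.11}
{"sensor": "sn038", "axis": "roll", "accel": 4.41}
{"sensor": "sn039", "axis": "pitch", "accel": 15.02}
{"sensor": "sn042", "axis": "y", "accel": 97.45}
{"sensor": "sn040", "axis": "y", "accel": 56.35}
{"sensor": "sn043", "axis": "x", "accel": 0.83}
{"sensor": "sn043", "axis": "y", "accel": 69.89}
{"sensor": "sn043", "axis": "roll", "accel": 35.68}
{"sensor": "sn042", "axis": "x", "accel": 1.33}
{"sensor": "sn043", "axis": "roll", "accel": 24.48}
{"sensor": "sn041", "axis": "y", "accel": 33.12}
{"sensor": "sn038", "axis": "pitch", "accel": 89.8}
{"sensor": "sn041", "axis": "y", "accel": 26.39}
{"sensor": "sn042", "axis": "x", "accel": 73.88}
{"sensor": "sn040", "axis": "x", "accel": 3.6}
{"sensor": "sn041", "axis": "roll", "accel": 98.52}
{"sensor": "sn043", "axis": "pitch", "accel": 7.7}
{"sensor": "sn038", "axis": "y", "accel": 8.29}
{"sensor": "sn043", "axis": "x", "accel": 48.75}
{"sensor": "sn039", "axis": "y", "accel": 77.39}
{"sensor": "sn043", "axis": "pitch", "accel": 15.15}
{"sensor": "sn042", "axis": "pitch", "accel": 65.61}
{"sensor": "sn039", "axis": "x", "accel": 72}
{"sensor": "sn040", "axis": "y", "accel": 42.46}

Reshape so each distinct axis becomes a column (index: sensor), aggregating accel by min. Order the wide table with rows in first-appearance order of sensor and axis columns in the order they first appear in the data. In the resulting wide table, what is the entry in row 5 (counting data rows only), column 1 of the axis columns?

16.26

With rows in first-appearance order of sensor, row 5 is sensor=sn040. axis columns in first-appearance order: pitch, y, roll, x; column 1 is pitch.
Long rows with sensor=sn040, axis=pitch: min(84.25, 16.26) = 16.26.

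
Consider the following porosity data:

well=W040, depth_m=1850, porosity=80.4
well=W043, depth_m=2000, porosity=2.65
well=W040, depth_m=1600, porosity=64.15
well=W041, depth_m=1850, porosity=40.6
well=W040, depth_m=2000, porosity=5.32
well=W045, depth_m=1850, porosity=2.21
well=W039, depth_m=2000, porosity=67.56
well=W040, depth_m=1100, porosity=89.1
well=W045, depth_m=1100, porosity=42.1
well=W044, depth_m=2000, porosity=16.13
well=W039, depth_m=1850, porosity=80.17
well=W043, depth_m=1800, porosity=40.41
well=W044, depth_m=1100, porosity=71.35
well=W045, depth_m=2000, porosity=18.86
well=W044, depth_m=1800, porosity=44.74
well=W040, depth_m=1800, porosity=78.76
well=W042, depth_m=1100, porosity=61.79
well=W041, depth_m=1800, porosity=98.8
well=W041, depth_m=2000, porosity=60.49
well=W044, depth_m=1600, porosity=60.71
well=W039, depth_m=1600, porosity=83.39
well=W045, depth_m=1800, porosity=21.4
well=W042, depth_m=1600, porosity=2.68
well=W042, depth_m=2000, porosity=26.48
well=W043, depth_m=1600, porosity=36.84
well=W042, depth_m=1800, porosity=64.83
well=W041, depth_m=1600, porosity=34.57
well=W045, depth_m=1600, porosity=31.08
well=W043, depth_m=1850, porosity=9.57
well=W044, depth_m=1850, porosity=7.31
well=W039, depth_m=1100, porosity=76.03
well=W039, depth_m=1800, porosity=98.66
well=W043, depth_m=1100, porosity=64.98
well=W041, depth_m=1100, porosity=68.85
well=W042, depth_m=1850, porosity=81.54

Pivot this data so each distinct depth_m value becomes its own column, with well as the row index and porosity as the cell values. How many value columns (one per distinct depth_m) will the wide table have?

5

5 distinct depth_m values: 1100, 1600, 1800, 1850, 2000.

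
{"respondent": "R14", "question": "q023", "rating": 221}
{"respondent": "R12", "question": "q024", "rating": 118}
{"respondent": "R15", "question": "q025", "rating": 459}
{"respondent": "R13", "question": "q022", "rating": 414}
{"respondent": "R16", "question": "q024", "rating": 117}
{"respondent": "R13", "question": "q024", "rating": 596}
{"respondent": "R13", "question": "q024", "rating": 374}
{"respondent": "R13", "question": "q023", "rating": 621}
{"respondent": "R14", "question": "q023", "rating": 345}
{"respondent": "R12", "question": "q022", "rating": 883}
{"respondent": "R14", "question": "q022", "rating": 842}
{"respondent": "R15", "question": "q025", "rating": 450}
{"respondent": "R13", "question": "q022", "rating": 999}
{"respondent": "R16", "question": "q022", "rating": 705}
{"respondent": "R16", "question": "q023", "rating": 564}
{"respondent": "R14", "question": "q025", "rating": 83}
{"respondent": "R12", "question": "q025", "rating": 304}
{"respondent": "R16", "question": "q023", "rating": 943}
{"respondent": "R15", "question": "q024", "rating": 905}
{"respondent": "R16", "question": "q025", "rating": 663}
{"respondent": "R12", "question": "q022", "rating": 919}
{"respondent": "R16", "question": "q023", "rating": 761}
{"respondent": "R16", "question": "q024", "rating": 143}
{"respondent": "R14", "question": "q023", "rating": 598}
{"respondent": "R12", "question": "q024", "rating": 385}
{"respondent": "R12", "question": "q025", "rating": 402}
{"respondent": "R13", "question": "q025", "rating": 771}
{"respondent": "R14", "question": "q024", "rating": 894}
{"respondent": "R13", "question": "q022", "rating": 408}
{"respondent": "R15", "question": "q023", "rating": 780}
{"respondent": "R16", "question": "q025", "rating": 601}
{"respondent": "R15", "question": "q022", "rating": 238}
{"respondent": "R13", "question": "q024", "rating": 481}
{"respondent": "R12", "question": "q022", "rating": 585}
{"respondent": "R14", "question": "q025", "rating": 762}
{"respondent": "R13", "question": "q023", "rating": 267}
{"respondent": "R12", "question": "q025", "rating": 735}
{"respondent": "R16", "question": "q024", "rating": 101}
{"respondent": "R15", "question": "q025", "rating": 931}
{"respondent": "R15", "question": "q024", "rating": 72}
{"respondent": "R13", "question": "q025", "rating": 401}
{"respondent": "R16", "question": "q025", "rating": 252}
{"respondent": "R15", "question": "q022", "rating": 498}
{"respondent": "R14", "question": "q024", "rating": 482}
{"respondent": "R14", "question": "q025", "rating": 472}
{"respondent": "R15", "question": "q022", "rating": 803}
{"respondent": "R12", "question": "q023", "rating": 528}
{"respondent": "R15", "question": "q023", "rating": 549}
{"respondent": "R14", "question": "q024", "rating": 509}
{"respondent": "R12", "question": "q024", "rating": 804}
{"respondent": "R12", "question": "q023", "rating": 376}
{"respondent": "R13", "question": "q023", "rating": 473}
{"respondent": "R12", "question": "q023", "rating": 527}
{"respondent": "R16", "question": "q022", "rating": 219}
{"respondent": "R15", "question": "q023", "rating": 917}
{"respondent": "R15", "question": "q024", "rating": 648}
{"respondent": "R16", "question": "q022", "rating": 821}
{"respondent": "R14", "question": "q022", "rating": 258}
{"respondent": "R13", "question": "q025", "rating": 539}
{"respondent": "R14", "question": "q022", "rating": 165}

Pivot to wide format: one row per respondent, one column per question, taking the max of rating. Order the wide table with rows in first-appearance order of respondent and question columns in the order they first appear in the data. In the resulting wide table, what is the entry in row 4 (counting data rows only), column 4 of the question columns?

999

With rows in first-appearance order of respondent, row 4 is respondent=R13. question columns in first-appearance order: q023, q024, q025, q022; column 4 is q022.
Long rows with respondent=R13, question=q022: max(414, 999, 408) = 999.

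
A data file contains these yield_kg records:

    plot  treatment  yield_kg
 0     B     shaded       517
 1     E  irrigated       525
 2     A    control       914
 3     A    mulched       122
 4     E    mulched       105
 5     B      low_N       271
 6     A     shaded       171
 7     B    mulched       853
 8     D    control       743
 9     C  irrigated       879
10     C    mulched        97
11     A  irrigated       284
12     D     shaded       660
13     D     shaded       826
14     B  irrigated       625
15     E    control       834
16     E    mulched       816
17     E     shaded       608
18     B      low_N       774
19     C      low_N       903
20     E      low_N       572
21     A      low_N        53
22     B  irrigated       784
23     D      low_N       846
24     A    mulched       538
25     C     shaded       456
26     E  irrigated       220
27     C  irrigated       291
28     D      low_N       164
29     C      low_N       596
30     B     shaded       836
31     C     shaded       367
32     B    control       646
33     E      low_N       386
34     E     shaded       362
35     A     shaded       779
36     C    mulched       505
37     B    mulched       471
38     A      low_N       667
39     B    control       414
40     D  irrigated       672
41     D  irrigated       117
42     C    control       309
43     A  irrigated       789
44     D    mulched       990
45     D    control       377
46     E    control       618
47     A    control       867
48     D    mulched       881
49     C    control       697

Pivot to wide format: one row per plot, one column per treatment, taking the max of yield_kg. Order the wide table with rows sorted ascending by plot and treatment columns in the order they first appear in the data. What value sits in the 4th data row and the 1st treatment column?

With rows sorted ascending by plot, row 4 is plot=D. treatment columns in first-appearance order: shaded, irrigated, control, mulched, low_N; column 1 is shaded.
Long rows with plot=D, treatment=shaded: max(660, 826) = 826.

826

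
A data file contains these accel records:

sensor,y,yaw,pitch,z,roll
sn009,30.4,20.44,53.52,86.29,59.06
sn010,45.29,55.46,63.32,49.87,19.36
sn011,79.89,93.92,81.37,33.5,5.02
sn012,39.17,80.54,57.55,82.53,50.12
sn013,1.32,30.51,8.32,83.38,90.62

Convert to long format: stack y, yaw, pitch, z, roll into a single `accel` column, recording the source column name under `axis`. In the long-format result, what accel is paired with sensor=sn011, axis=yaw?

Unpivoting turns each (sensor, wide-column) pair into one long row.
The wide cell at row sn011, column yaw holds 93.92, so the long row (sn011, yaw) has accel=93.92.

93.92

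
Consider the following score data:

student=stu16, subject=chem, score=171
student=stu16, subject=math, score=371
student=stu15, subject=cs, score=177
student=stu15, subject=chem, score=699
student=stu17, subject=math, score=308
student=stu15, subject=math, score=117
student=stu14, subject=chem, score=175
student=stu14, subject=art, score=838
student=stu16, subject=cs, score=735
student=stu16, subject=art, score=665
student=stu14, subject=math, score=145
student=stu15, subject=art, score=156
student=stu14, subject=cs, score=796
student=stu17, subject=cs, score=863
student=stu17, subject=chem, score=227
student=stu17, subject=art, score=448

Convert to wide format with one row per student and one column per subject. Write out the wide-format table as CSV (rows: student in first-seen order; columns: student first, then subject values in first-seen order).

student,chem,math,cs,art
stu16,171,371,735,665
stu15,699,117,177,156
stu17,227,308,863,448
stu14,175,145,796,838

Columns: student plus the 4 distinct subject values (chem, math, cs, art).
For example, row stu16 column chem takes score=171 from the long row (stu16, chem).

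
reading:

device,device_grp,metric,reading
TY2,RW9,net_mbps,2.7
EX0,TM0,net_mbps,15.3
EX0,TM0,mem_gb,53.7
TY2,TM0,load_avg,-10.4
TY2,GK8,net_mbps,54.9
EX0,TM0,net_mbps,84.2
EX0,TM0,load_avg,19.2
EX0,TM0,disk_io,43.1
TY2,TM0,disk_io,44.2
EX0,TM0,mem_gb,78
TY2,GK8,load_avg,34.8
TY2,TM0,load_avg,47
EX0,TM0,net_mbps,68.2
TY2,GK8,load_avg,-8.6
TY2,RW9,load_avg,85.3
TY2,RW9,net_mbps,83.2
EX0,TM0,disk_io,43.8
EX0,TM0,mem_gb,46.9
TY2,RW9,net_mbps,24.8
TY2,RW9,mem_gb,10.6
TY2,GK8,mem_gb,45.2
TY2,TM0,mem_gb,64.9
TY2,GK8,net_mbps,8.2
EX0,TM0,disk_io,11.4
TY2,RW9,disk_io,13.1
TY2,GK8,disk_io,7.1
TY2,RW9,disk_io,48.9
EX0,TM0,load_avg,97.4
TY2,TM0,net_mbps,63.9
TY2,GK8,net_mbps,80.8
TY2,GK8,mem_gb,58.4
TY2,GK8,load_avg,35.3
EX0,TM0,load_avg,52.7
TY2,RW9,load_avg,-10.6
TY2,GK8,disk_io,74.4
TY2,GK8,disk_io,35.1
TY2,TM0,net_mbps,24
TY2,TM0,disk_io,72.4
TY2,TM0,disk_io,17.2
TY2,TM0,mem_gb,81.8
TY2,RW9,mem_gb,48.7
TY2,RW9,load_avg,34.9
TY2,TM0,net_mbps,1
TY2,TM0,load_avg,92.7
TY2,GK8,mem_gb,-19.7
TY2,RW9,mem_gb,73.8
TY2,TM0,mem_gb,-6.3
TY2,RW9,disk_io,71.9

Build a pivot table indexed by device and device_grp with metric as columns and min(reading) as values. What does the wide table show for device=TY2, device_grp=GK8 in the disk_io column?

Rows with device=TY2, device_grp=GK8 and metric=disk_io: reading values are 7.1, 74.4, 35.1.
min(7.1, 74.4, 35.1) = 7.1.

7.1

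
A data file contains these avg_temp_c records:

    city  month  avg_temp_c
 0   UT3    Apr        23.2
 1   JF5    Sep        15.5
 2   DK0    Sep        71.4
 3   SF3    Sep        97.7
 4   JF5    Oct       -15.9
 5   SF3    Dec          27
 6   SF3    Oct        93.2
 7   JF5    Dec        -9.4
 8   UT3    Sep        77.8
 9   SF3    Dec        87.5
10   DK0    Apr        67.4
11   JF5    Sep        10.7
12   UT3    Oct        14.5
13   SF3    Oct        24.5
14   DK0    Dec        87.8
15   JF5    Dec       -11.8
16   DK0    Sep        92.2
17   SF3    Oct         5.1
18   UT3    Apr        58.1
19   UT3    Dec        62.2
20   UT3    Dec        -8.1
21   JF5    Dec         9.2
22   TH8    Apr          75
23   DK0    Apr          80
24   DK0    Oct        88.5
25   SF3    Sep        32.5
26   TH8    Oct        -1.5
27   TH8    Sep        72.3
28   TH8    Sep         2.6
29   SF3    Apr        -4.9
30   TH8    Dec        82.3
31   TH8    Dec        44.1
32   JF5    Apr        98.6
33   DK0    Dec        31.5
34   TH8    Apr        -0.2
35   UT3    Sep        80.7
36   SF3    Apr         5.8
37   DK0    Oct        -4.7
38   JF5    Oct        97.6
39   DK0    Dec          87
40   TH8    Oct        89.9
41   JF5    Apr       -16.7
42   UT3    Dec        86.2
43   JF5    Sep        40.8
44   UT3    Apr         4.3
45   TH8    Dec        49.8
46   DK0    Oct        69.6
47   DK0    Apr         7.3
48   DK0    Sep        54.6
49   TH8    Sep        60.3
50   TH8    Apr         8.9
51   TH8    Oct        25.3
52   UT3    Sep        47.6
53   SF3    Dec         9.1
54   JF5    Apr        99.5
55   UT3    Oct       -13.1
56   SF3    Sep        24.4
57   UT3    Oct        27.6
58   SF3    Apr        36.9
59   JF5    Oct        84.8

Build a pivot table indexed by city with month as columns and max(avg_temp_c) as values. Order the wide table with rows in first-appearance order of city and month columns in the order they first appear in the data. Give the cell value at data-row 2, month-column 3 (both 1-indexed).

97.6

With rows in first-appearance order of city, row 2 is city=JF5. month columns in first-appearance order: Apr, Sep, Oct, Dec; column 3 is Oct.
Long rows with city=JF5, month=Oct: max(-15.9, 97.6, 84.8) = 97.6.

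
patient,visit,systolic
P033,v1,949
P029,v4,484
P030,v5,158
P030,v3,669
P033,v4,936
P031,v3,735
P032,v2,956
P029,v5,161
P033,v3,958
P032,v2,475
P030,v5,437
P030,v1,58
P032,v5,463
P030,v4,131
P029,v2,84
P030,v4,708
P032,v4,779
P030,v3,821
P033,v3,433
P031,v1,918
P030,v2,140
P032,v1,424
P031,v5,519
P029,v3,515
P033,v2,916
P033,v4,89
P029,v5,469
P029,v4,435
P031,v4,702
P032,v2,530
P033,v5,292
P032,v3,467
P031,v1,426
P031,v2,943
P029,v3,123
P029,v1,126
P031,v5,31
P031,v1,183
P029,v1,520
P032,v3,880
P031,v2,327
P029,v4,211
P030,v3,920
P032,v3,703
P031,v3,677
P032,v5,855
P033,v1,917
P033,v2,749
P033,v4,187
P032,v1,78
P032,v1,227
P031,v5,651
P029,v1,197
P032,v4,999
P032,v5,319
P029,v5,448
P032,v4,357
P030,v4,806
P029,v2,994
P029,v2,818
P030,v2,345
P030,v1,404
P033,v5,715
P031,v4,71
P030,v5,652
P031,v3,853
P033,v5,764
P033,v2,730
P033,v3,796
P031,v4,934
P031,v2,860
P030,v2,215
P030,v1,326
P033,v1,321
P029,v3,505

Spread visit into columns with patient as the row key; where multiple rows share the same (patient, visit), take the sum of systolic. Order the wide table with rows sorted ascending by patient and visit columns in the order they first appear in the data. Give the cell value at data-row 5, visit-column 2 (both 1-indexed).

1212

With rows sorted ascending by patient, row 5 is patient=P033. visit columns in first-appearance order: v1, v4, v5, v3, v2; column 2 is v4.
Long rows with patient=P033, visit=v4: 936 + 89 + 187 = 1212.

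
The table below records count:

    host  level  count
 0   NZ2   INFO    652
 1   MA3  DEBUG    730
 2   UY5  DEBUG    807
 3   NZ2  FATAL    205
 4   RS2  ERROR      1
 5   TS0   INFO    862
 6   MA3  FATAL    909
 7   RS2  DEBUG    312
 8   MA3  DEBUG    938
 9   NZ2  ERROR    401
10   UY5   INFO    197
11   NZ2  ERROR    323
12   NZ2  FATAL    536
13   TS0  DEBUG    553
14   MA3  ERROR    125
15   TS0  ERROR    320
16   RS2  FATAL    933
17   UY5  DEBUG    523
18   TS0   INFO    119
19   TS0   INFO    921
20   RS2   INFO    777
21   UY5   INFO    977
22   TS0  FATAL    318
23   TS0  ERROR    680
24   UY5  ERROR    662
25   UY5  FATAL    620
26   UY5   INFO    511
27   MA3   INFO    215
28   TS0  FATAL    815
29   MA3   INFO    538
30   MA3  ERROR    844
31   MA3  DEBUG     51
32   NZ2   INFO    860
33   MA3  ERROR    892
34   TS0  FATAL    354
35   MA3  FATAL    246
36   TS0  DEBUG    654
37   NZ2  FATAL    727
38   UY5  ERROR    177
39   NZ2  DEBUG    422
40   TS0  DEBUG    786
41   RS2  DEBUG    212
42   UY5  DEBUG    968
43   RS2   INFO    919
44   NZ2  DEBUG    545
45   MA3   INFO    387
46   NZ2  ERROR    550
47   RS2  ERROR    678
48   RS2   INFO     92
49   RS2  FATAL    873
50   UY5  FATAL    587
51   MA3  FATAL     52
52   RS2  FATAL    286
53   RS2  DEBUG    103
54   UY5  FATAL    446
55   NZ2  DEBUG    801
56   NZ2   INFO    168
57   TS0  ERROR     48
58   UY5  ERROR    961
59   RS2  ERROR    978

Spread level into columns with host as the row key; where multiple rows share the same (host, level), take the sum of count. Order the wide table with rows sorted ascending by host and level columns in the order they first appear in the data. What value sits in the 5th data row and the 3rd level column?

With rows sorted ascending by host, row 5 is host=UY5. level columns in first-appearance order: INFO, DEBUG, FATAL, ERROR; column 3 is FATAL.
Long rows with host=UY5, level=FATAL: 620 + 587 + 446 = 1653.

1653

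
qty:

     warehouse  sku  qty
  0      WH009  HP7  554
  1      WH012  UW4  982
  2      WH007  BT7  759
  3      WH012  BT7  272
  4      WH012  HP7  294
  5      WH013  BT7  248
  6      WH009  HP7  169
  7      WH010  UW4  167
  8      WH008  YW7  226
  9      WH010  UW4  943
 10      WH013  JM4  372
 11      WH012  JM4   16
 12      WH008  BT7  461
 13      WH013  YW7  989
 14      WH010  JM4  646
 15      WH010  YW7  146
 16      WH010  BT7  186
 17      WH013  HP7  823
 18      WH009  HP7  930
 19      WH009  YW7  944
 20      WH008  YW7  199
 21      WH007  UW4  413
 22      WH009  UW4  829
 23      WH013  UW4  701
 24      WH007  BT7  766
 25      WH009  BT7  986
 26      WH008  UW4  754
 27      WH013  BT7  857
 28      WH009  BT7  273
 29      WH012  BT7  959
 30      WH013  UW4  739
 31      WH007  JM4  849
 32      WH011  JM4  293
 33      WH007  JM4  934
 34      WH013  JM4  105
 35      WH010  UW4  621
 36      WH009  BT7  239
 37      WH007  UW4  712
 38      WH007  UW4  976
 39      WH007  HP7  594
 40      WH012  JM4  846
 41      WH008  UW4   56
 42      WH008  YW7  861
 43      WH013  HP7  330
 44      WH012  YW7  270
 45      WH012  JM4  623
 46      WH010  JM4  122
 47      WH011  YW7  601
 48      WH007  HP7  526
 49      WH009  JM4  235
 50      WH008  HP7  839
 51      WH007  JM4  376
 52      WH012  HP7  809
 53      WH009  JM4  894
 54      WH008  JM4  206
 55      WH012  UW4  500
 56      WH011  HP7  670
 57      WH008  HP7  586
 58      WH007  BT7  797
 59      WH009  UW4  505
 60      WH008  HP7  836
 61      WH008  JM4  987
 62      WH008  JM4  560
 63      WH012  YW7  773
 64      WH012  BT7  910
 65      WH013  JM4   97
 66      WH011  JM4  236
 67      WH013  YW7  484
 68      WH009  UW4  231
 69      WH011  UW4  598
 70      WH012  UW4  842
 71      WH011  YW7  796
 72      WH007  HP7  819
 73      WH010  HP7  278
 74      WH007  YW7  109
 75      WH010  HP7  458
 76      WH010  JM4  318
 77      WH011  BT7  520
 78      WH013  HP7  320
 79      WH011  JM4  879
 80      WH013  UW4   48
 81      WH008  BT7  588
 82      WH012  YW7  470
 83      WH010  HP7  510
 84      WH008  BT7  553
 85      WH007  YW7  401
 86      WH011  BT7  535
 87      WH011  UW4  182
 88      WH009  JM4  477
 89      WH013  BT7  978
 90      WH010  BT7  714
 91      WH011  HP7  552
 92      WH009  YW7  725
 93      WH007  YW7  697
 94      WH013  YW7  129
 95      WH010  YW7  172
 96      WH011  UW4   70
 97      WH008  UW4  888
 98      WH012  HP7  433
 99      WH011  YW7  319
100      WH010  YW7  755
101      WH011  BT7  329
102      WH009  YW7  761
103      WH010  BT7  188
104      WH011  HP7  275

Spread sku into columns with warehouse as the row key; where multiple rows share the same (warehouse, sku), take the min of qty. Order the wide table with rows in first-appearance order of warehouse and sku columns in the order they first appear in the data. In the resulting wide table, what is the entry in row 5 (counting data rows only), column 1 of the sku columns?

With rows in first-appearance order of warehouse, row 5 is warehouse=WH010. sku columns in first-appearance order: HP7, UW4, BT7, YW7, JM4; column 1 is HP7.
Long rows with warehouse=WH010, sku=HP7: min(278, 458, 510) = 278.

278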